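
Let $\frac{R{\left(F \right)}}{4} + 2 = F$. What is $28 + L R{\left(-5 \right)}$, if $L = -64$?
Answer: $1820$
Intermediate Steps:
$R{\left(F \right)} = -8 + 4 F$
$28 + L R{\left(-5 \right)} = 28 - 64 \left(-8 + 4 \left(-5\right)\right) = 28 - 64 \left(-8 - 20\right) = 28 - -1792 = 28 + 1792 = 1820$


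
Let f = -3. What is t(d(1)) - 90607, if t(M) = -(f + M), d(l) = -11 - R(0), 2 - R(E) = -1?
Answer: -90590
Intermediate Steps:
R(E) = 3 (R(E) = 2 - 1*(-1) = 2 + 1 = 3)
d(l) = -14 (d(l) = -11 - 1*3 = -11 - 3 = -14)
t(M) = 3 - M (t(M) = -(-3 + M) = 3 - M)
t(d(1)) - 90607 = (3 - 1*(-14)) - 90607 = (3 + 14) - 90607 = 17 - 90607 = -90590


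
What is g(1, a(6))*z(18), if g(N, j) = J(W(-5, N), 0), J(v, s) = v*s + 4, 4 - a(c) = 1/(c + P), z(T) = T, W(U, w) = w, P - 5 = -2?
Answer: 72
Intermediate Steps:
P = 3 (P = 5 - 2 = 3)
a(c) = 4 - 1/(3 + c) (a(c) = 4 - 1/(c + 3) = 4 - 1/(3 + c))
J(v, s) = 4 + s*v (J(v, s) = s*v + 4 = 4 + s*v)
g(N, j) = 4 (g(N, j) = 4 + 0*N = 4 + 0 = 4)
g(1, a(6))*z(18) = 4*18 = 72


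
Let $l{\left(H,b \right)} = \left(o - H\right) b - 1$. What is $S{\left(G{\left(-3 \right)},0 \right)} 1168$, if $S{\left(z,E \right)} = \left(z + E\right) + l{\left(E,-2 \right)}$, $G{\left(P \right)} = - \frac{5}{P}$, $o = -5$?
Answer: $\frac{37376}{3} \approx 12459.0$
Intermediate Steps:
$l{\left(H,b \right)} = -1 + b \left(-5 - H\right)$ ($l{\left(H,b \right)} = \left(-5 - H\right) b - 1 = b \left(-5 - H\right) - 1 = -1 + b \left(-5 - H\right)$)
$S{\left(z,E \right)} = 9 + z + 3 E$ ($S{\left(z,E \right)} = \left(z + E\right) - \left(-9 + E \left(-2\right)\right) = \left(E + z\right) + \left(-1 + 10 + 2 E\right) = \left(E + z\right) + \left(9 + 2 E\right) = 9 + z + 3 E$)
$S{\left(G{\left(-3 \right)},0 \right)} 1168 = \left(9 - \frac{5}{-3} + 3 \cdot 0\right) 1168 = \left(9 - - \frac{5}{3} + 0\right) 1168 = \left(9 + \frac{5}{3} + 0\right) 1168 = \frac{32}{3} \cdot 1168 = \frac{37376}{3}$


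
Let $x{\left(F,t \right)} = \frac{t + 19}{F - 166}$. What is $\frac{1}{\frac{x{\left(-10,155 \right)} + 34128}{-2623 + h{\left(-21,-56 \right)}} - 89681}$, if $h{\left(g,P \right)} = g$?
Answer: $- \frac{232672}{20869260809} \approx -1.1149 \cdot 10^{-5}$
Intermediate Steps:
$x{\left(F,t \right)} = \frac{19 + t}{-166 + F}$
$\frac{1}{\frac{x{\left(-10,155 \right)} + 34128}{-2623 + h{\left(-21,-56 \right)}} - 89681} = \frac{1}{\frac{\frac{19 + 155}{-166 - 10} + 34128}{-2623 - 21} - 89681} = \frac{1}{\frac{\frac{1}{-176} \cdot 174 + 34128}{-2644} - 89681} = \frac{1}{\left(\left(- \frac{1}{176}\right) 174 + 34128\right) \left(- \frac{1}{2644}\right) - 89681} = \frac{1}{\left(- \frac{87}{88} + 34128\right) \left(- \frac{1}{2644}\right) - 89681} = \frac{1}{\frac{3003177}{88} \left(- \frac{1}{2644}\right) - 89681} = \frac{1}{- \frac{3003177}{232672} - 89681} = \frac{1}{- \frac{20869260809}{232672}} = - \frac{232672}{20869260809}$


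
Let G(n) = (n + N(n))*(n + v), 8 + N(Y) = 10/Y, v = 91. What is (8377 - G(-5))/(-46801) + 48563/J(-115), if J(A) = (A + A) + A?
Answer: -2276132078/16146345 ≈ -140.97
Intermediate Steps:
N(Y) = -8 + 10/Y
G(n) = (91 + n)*(-8 + n + 10/n) (G(n) = (n + (-8 + 10/n))*(n + 91) = (-8 + n + 10/n)*(91 + n) = (91 + n)*(-8 + n + 10/n))
J(A) = 3*A (J(A) = 2*A + A = 3*A)
(8377 - G(-5))/(-46801) + 48563/J(-115) = (8377 - (-718 + (-5)**2 + 83*(-5) + 910/(-5)))/(-46801) + 48563/((3*(-115))) = (8377 - (-718 + 25 - 415 + 910*(-1/5)))*(-1/46801) + 48563/(-345) = (8377 - (-718 + 25 - 415 - 182))*(-1/46801) + 48563*(-1/345) = (8377 - 1*(-1290))*(-1/46801) - 48563/345 = (8377 + 1290)*(-1/46801) - 48563/345 = 9667*(-1/46801) - 48563/345 = -9667/46801 - 48563/345 = -2276132078/16146345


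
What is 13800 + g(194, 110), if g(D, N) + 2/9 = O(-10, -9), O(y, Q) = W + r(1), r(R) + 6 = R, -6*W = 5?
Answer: 248291/18 ≈ 13794.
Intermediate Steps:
W = -⅚ (W = -⅙*5 = -⅚ ≈ -0.83333)
r(R) = -6 + R
O(y, Q) = -35/6 (O(y, Q) = -⅚ + (-6 + 1) = -⅚ - 5 = -35/6)
g(D, N) = -109/18 (g(D, N) = -2/9 - 35/6 = -109/18)
13800 + g(194, 110) = 13800 - 109/18 = 248291/18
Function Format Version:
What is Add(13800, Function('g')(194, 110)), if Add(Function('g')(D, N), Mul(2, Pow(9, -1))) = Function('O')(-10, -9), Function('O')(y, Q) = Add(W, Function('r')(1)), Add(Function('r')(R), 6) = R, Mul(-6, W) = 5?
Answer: Rational(248291, 18) ≈ 13794.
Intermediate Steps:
W = Rational(-5, 6) (W = Mul(Rational(-1, 6), 5) = Rational(-5, 6) ≈ -0.83333)
Function('r')(R) = Add(-6, R)
Function('O')(y, Q) = Rational(-35, 6) (Function('O')(y, Q) = Add(Rational(-5, 6), Add(-6, 1)) = Add(Rational(-5, 6), -5) = Rational(-35, 6))
Function('g')(D, N) = Rational(-109, 18) (Function('g')(D, N) = Add(Rational(-2, 9), Rational(-35, 6)) = Rational(-109, 18))
Add(13800, Function('g')(194, 110)) = Add(13800, Rational(-109, 18)) = Rational(248291, 18)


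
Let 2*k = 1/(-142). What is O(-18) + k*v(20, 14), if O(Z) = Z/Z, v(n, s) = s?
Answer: 135/142 ≈ 0.95070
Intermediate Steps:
k = -1/284 (k = (1/2)/(-142) = (1/2)*(-1/142) = -1/284 ≈ -0.0035211)
O(Z) = 1
O(-18) + k*v(20, 14) = 1 - 1/284*14 = 1 - 7/142 = 135/142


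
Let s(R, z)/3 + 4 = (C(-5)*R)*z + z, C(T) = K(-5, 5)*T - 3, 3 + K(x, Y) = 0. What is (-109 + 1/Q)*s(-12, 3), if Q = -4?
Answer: 567663/4 ≈ 1.4192e+5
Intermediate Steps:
K(x, Y) = -3 (K(x, Y) = -3 + 0 = -3)
C(T) = -3 - 3*T (C(T) = -3*T - 3 = -3 - 3*T)
s(R, z) = -12 + 3*z + 36*R*z (s(R, z) = -12 + 3*(((-3 - 3*(-5))*R)*z + z) = -12 + 3*(((-3 + 15)*R)*z + z) = -12 + 3*((12*R)*z + z) = -12 + 3*(12*R*z + z) = -12 + 3*(z + 12*R*z) = -12 + (3*z + 36*R*z) = -12 + 3*z + 36*R*z)
(-109 + 1/Q)*s(-12, 3) = (-109 + 1/(-4))*(-12 + 3*3 + 36*(-12)*3) = (-109 - ¼)*(-12 + 9 - 1296) = -437/4*(-1299) = 567663/4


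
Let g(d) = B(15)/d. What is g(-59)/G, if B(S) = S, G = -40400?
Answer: 3/476720 ≈ 6.2930e-6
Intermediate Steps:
g(d) = 15/d
g(-59)/G = (15/(-59))/(-40400) = (15*(-1/59))*(-1/40400) = -15/59*(-1/40400) = 3/476720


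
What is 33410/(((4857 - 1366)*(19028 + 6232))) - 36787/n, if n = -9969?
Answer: 108143619257/29303097918 ≈ 3.6905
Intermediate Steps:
33410/(((4857 - 1366)*(19028 + 6232))) - 36787/n = 33410/(((4857 - 1366)*(19028 + 6232))) - 36787/(-9969) = 33410/((3491*25260)) - 36787*(-1/9969) = 33410/88182660 + 36787/9969 = 33410*(1/88182660) + 36787/9969 = 3341/8818266 + 36787/9969 = 108143619257/29303097918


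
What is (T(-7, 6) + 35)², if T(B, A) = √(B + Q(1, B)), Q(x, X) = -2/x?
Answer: 1216 + 210*I ≈ 1216.0 + 210.0*I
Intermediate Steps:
T(B, A) = √(-2 + B) (T(B, A) = √(B - 2/1) = √(B - 2*1) = √(B - 2) = √(-2 + B))
(T(-7, 6) + 35)² = (√(-2 - 7) + 35)² = (√(-9) + 35)² = (3*I + 35)² = (35 + 3*I)²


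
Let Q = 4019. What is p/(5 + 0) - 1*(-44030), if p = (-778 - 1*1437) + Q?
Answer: 221954/5 ≈ 44391.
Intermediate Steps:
p = 1804 (p = (-778 - 1*1437) + 4019 = (-778 - 1437) + 4019 = -2215 + 4019 = 1804)
p/(5 + 0) - 1*(-44030) = 1804/(5 + 0) - 1*(-44030) = 1804/5 + 44030 = 221954/5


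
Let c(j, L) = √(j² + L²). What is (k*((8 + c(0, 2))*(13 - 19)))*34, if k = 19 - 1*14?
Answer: -10200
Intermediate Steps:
c(j, L) = √(L² + j²)
k = 5 (k = 19 - 14 = 5)
(k*((8 + c(0, 2))*(13 - 19)))*34 = (5*((8 + √(2² + 0²))*(13 - 19)))*34 = (5*((8 + √(4 + 0))*(-6)))*34 = (5*((8 + √4)*(-6)))*34 = (5*((8 + 2)*(-6)))*34 = (5*(10*(-6)))*34 = (5*(-60))*34 = -300*34 = -10200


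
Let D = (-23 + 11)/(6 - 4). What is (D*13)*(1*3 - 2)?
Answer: -78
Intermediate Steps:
D = -6 (D = -12/2 = -12*½ = -6)
(D*13)*(1*3 - 2) = (-6*13)*(1*3 - 2) = -78*(3 - 2) = -78*1 = -78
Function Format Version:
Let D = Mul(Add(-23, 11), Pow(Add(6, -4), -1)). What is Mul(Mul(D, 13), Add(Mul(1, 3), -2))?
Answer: -78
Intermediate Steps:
D = -6 (D = Mul(-12, Pow(2, -1)) = Mul(-12, Rational(1, 2)) = -6)
Mul(Mul(D, 13), Add(Mul(1, 3), -2)) = Mul(Mul(-6, 13), Add(Mul(1, 3), -2)) = Mul(-78, Add(3, -2)) = Mul(-78, 1) = -78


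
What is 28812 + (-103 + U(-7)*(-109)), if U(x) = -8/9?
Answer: 259253/9 ≈ 28806.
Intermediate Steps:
U(x) = -8/9 (U(x) = -8*1/9 = -8/9)
28812 + (-103 + U(-7)*(-109)) = 28812 + (-103 - 8/9*(-109)) = 28812 + (-103 + 872/9) = 28812 - 55/9 = 259253/9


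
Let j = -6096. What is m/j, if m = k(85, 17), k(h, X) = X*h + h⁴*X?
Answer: -443706035/3048 ≈ -1.4557e+5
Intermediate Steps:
k(h, X) = X*h + X*h⁴
m = 887412070 (m = 17*85*(1 + 85³) = 17*85*(1 + 614125) = 17*85*614126 = 887412070)
m/j = 887412070/(-6096) = 887412070*(-1/6096) = -443706035/3048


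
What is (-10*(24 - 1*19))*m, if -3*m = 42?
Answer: 700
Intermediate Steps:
m = -14 (m = -⅓*42 = -14)
(-10*(24 - 1*19))*m = -10*(24 - 1*19)*(-14) = -10*(24 - 19)*(-14) = -10*5*(-14) = -50*(-14) = 700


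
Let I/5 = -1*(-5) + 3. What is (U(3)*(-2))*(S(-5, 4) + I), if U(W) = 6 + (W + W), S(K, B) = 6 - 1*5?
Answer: -984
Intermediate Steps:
S(K, B) = 1 (S(K, B) = 6 - 5 = 1)
U(W) = 6 + 2*W
I = 40 (I = 5*(-1*(-5) + 3) = 5*(5 + 3) = 5*8 = 40)
(U(3)*(-2))*(S(-5, 4) + I) = ((6 + 2*3)*(-2))*(1 + 40) = ((6 + 6)*(-2))*41 = (12*(-2))*41 = -24*41 = -984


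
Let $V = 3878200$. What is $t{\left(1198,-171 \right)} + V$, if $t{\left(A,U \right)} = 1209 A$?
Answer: $5326582$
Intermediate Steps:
$t{\left(1198,-171 \right)} + V = 1209 \cdot 1198 + 3878200 = 1448382 + 3878200 = 5326582$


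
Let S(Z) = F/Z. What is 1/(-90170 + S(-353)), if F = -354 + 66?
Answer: -353/31829722 ≈ -1.1090e-5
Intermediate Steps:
F = -288
S(Z) = -288/Z
1/(-90170 + S(-353)) = 1/(-90170 - 288/(-353)) = 1/(-90170 - 288*(-1/353)) = 1/(-90170 + 288/353) = 1/(-31829722/353) = -353/31829722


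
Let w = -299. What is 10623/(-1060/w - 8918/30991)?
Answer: 32812000169/10061326 ≈ 3261.2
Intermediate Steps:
10623/(-1060/w - 8918/30991) = 10623/(-1060/(-299) - 8918/30991) = 10623/(-1060*(-1/299) - 8918*1/30991) = 10623/(1060/299 - 8918/30991) = 10623/(30183978/9266309) = 10623*(9266309/30183978) = 32812000169/10061326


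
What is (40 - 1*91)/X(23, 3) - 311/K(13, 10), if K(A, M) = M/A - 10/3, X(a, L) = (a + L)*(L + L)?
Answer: 39313/325 ≈ 120.96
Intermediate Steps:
X(a, L) = 2*L*(L + a) (X(a, L) = (L + a)*(2*L) = 2*L*(L + a))
K(A, M) = -10/3 + M/A (K(A, M) = M/A - 10*⅓ = M/A - 10/3 = -10/3 + M/A)
(40 - 1*91)/X(23, 3) - 311/K(13, 10) = (40 - 1*91)/((2*3*(3 + 23))) - 311/(-10/3 + 10/13) = (40 - 91)/((2*3*26)) - 311/(-10/3 + 10*(1/13)) = -51/156 - 311/(-10/3 + 10/13) = -51*1/156 - 311/(-100/39) = -17/52 - 311*(-39/100) = -17/52 + 12129/100 = 39313/325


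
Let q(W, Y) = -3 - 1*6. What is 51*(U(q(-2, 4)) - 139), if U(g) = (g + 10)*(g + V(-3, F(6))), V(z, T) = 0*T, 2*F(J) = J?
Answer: -7548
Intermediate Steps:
F(J) = J/2
V(z, T) = 0
q(W, Y) = -9 (q(W, Y) = -3 - 6 = -9)
U(g) = g*(10 + g) (U(g) = (g + 10)*(g + 0) = (10 + g)*g = g*(10 + g))
51*(U(q(-2, 4)) - 139) = 51*(-9*(10 - 9) - 139) = 51*(-9*1 - 139) = 51*(-9 - 139) = 51*(-148) = -7548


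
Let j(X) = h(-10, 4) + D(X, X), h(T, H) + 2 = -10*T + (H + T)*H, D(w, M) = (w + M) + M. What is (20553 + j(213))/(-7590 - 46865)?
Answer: -21266/54455 ≈ -0.39052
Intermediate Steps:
D(w, M) = w + 2*M (D(w, M) = (M + w) + M = w + 2*M)
h(T, H) = -2 - 10*T + H*(H + T) (h(T, H) = -2 + (-10*T + (H + T)*H) = -2 + (-10*T + H*(H + T)) = -2 - 10*T + H*(H + T))
j(X) = 74 + 3*X (j(X) = (-2 + 4**2 - 10*(-10) + 4*(-10)) + (X + 2*X) = (-2 + 16 + 100 - 40) + 3*X = 74 + 3*X)
(20553 + j(213))/(-7590 - 46865) = (20553 + (74 + 3*213))/(-7590 - 46865) = (20553 + (74 + 639))/(-54455) = (20553 + 713)*(-1/54455) = 21266*(-1/54455) = -21266/54455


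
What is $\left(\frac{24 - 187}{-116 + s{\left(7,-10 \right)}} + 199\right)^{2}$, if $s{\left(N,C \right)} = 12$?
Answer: $\frac{435097881}{10816} \approx 40227.0$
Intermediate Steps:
$\left(\frac{24 - 187}{-116 + s{\left(7,-10 \right)}} + 199\right)^{2} = \left(\frac{24 - 187}{-116 + 12} + 199\right)^{2} = \left(- \frac{163}{-104} + 199\right)^{2} = \left(\left(-163\right) \left(- \frac{1}{104}\right) + 199\right)^{2} = \left(\frac{163}{104} + 199\right)^{2} = \left(\frac{20859}{104}\right)^{2} = \frac{435097881}{10816}$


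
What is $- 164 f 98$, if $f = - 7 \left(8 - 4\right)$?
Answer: $450016$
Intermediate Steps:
$f = -28$ ($f = \left(-7\right) 4 = -28$)
$- 164 f 98 = \left(-164\right) \left(-28\right) 98 = 4592 \cdot 98 = 450016$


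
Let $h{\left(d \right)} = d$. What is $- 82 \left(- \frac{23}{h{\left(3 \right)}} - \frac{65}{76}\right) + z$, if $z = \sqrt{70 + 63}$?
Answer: $\frac{79663}{114} + \sqrt{133} \approx 710.33$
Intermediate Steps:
$z = \sqrt{133} \approx 11.533$
$- 82 \left(- \frac{23}{h{\left(3 \right)}} - \frac{65}{76}\right) + z = - 82 \left(- \frac{23}{3} - \frac{65}{76}\right) + \sqrt{133} = \left(-82\right) \left(- \frac{1943}{228}\right) + \sqrt{133} = \frac{79663}{114} + \sqrt{133}$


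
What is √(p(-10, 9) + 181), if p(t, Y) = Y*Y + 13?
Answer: 5*√11 ≈ 16.583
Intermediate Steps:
p(t, Y) = 13 + Y² (p(t, Y) = Y² + 13 = 13 + Y²)
√(p(-10, 9) + 181) = √((13 + 9²) + 181) = √((13 + 81) + 181) = √(94 + 181) = √275 = 5*√11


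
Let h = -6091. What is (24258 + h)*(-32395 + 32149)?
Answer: -4469082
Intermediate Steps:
(24258 + h)*(-32395 + 32149) = (24258 - 6091)*(-32395 + 32149) = 18167*(-246) = -4469082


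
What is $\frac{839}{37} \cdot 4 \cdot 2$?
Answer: $\frac{6712}{37} \approx 181.41$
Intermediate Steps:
$\frac{839}{37} \cdot 4 \cdot 2 = 839 \cdot \frac{1}{37} \cdot 8 = \frac{839}{37} \cdot 8 = \frac{6712}{37}$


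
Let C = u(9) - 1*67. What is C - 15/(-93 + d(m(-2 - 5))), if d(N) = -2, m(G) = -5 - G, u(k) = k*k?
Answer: 269/19 ≈ 14.158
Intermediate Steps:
u(k) = k**2
C = 14 (C = 9**2 - 1*67 = 81 - 67 = 14)
C - 15/(-93 + d(m(-2 - 5))) = 14 - 15/(-93 - 2) = 14 - 15/(-95) = 14 - 1/95*(-15) = 14 + 3/19 = 269/19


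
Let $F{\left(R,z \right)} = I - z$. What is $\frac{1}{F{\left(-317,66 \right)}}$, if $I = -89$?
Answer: $- \frac{1}{155} \approx -0.0064516$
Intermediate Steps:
$F{\left(R,z \right)} = -89 - z$
$\frac{1}{F{\left(-317,66 \right)}} = \frac{1}{-89 - 66} = \frac{1}{-155} = - \frac{1}{155}$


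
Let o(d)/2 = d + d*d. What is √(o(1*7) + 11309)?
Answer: 9*√141 ≈ 106.87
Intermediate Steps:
o(d) = 2*d + 2*d² (o(d) = 2*(d + d*d) = 2*(d + d²) = 2*d + 2*d²)
√(o(1*7) + 11309) = √(2*(1*7)*(1 + 1*7) + 11309) = √(2*7*(1 + 7) + 11309) = √(2*7*8 + 11309) = √(112 + 11309) = √11421 = 9*√141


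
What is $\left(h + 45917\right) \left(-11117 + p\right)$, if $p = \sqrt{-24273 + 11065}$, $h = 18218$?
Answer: $-712988795 + 128270 i \sqrt{3302} \approx -7.1299 \cdot 10^{8} + 7.3708 \cdot 10^{6} i$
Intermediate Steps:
$p = 2 i \sqrt{3302}$ ($p = \sqrt{-13208} = 2 i \sqrt{3302} \approx 114.93 i$)
$\left(h + 45917\right) \left(-11117 + p\right) = \left(18218 + 45917\right) \left(-11117 + 2 i \sqrt{3302}\right) = 64135 \left(-11117 + 2 i \sqrt{3302}\right) = -712988795 + 128270 i \sqrt{3302}$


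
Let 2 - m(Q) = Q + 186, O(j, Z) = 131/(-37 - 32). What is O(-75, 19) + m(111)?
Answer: -20486/69 ≈ -296.90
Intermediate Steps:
O(j, Z) = -131/69 (O(j, Z) = 131/(-69) = 131*(-1/69) = -131/69)
m(Q) = -184 - Q (m(Q) = 2 - (Q + 186) = 2 - (186 + Q) = 2 + (-186 - Q) = -184 - Q)
O(-75, 19) + m(111) = -131/69 + (-184 - 1*111) = -131/69 + (-184 - 111) = -131/69 - 295 = -20486/69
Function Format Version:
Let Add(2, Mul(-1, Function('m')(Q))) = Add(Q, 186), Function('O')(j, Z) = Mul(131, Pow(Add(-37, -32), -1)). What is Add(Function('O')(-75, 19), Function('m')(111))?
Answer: Rational(-20486, 69) ≈ -296.90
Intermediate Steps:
Function('O')(j, Z) = Rational(-131, 69) (Function('O')(j, Z) = Mul(131, Pow(-69, -1)) = Mul(131, Rational(-1, 69)) = Rational(-131, 69))
Function('m')(Q) = Add(-184, Mul(-1, Q)) (Function('m')(Q) = Add(2, Mul(-1, Add(Q, 186))) = Add(2, Mul(-1, Add(186, Q))) = Add(2, Add(-186, Mul(-1, Q))) = Add(-184, Mul(-1, Q)))
Add(Function('O')(-75, 19), Function('m')(111)) = Add(Rational(-131, 69), Add(-184, Mul(-1, 111))) = Add(Rational(-131, 69), Add(-184, -111)) = Add(Rational(-131, 69), -295) = Rational(-20486, 69)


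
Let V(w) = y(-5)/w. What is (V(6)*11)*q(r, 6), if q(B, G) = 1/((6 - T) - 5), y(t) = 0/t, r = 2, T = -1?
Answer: 0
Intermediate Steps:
y(t) = 0
q(B, G) = ½ (q(B, G) = 1/((6 - 1*(-1)) - 5) = 1/((6 + 1) - 5) = 1/(7 - 5) = 1/2 = ½)
V(w) = 0 (V(w) = 0/w = 0)
(V(6)*11)*q(r, 6) = (0*11)*(½) = 0*(½) = 0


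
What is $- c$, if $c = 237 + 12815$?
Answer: $-13052$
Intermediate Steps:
$c = 13052$
$- c = \left(-1\right) 13052 = -13052$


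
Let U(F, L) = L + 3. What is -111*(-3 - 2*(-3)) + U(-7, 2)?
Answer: -328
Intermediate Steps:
U(F, L) = 3 + L
-111*(-3 - 2*(-3)) + U(-7, 2) = -111*(-3 - 2*(-3)) + (3 + 2) = -111*(-3 + 6) + 5 = -111*3 + 5 = -333 + 5 = -328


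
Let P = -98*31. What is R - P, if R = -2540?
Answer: 498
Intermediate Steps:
P = -3038
R - P = -2540 - 1*(-3038) = -2540 + 3038 = 498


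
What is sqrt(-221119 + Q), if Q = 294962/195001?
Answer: I*sqrt(8408078693746157)/195001 ≈ 470.23*I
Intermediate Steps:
Q = 294962/195001 (Q = 294962*(1/195001) = 294962/195001 ≈ 1.5126)
sqrt(-221119 + Q) = sqrt(-221119 + 294962/195001) = sqrt(-43118131157/195001) = I*sqrt(8408078693746157)/195001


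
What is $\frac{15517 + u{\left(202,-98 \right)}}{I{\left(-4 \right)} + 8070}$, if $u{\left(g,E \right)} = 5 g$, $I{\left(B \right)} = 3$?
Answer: $\frac{5509}{2691} \approx 2.0472$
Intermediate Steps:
$\frac{15517 + u{\left(202,-98 \right)}}{I{\left(-4 \right)} + 8070} = \frac{15517 + 5 \cdot 202}{3 + 8070} = \frac{15517 + 1010}{8073} = 16527 \cdot \frac{1}{8073} = \frac{5509}{2691}$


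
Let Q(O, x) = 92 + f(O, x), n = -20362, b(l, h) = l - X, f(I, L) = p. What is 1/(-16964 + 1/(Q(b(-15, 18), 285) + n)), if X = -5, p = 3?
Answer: -20267/343809389 ≈ -5.8948e-5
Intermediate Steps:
f(I, L) = 3
b(l, h) = 5 + l (b(l, h) = l - 1*(-5) = l + 5 = 5 + l)
Q(O, x) = 95 (Q(O, x) = 92 + 3 = 95)
1/(-16964 + 1/(Q(b(-15, 18), 285) + n)) = 1/(-16964 + 1/(95 - 20362)) = 1/(-16964 + 1/(-20267)) = 1/(-16964 - 1/20267) = 1/(-343809389/20267) = -20267/343809389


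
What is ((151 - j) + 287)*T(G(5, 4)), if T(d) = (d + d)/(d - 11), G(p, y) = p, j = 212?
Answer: -1130/3 ≈ -376.67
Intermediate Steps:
T(d) = 2*d/(-11 + d) (T(d) = (2*d)/(-11 + d) = 2*d/(-11 + d))
((151 - j) + 287)*T(G(5, 4)) = ((151 - 1*212) + 287)*(2*5/(-11 + 5)) = ((151 - 212) + 287)*(2*5/(-6)) = (-61 + 287)*(2*5*(-⅙)) = 226*(-5/3) = -1130/3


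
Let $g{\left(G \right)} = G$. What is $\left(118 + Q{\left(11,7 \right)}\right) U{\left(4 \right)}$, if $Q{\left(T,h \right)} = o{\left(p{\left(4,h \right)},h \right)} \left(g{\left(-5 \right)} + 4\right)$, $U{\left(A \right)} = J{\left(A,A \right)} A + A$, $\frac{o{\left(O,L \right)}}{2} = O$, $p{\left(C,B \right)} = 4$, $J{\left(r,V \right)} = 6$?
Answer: $3080$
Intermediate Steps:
$o{\left(O,L \right)} = 2 O$
$U{\left(A \right)} = 7 A$ ($U{\left(A \right)} = 6 A + A = 7 A$)
$Q{\left(T,h \right)} = -8$ ($Q{\left(T,h \right)} = 2 \cdot 4 \left(-5 + 4\right) = 8 \left(-1\right) = -8$)
$\left(118 + Q{\left(11,7 \right)}\right) U{\left(4 \right)} = \left(118 - 8\right) 7 \cdot 4 = 110 \cdot 28 = 3080$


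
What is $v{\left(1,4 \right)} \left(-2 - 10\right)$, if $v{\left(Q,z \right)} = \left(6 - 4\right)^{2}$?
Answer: $-48$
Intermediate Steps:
$v{\left(Q,z \right)} = 4$ ($v{\left(Q,z \right)} = 2^{2} = 4$)
$v{\left(1,4 \right)} \left(-2 - 10\right) = 4 \left(-2 - 10\right) = 4 \left(-12\right) = -48$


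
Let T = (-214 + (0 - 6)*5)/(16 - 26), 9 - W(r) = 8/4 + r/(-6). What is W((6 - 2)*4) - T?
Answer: -221/15 ≈ -14.733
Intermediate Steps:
W(r) = 7 + r/6 (W(r) = 9 - (8/4 + r/(-6)) = 9 - (8*(¼) + r*(-⅙)) = 9 - (2 - r/6) = 9 + (-2 + r/6) = 7 + r/6)
T = 122/5 (T = (-214 - 6*5)/(-10) = (-214 - 30)*(-⅒) = -244*(-⅒) = 122/5 ≈ 24.400)
W((6 - 2)*4) - T = (7 + ((6 - 2)*4)/6) - 1*122/5 = (7 + (4*4)/6) - 122/5 = (7 + (⅙)*16) - 122/5 = (7 + 8/3) - 122/5 = 29/3 - 122/5 = -221/15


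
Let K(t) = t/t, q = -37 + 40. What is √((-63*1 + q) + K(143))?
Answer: I*√59 ≈ 7.6811*I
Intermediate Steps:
q = 3
K(t) = 1
√((-63*1 + q) + K(143)) = √((-63*1 + 3) + 1) = √((-63 + 3) + 1) = √(-60 + 1) = √(-59) = I*√59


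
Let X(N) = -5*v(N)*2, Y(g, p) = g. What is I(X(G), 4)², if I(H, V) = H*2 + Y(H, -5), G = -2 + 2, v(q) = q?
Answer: 0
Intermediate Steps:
G = 0
X(N) = -10*N (X(N) = -5*N*2 = -10*N)
I(H, V) = 3*H (I(H, V) = H*2 + H = 2*H + H = 3*H)
I(X(G), 4)² = (3*(-10*0))² = (3*0)² = 0² = 0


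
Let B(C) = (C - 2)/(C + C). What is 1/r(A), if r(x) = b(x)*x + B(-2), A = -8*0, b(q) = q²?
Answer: 1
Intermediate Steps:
B(C) = (-2 + C)/(2*C) (B(C) = (-2 + C)/((2*C)) = (-2 + C)*(1/(2*C)) = (-2 + C)/(2*C))
A = 0
r(x) = 1 + x³ (r(x) = x²*x + (½)*(-2 - 2)/(-2) = x³ + (½)*(-½)*(-4) = x³ + 1 = 1 + x³)
1/r(A) = 1/(1 + 0³) = 1/(1 + 0) = 1/1 = 1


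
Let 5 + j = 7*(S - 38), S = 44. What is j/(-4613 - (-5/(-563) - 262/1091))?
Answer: -22726621/2833314778 ≈ -0.0080212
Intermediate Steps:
j = 37 (j = -5 + 7*(44 - 38) = -5 + 7*6 = -5 + 42 = 37)
j/(-4613 - (-5/(-563) - 262/1091)) = 37/(-4613 - (-5/(-563) - 262/1091)) = 37/(-4613 - (-5*(-1/563) - 262*1/1091)) = 37/(-4613 - (5/563 - 262/1091)) = 37/(-4613 - 1*(-142051/614233)) = 37/(-4613 + 142051/614233) = 37/(-2833314778/614233) = 37*(-614233/2833314778) = -22726621/2833314778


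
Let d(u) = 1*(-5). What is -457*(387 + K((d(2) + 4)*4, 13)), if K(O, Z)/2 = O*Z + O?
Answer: -125675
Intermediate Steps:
d(u) = -5
K(O, Z) = 2*O + 2*O*Z (K(O, Z) = 2*(O*Z + O) = 2*(O + O*Z) = 2*O + 2*O*Z)
-457*(387 + K((d(2) + 4)*4, 13)) = -457*(387 + 2*((-5 + 4)*4)*(1 + 13)) = -457*(387 + 2*(-1*4)*14) = -457*(387 + 2*(-4)*14) = -457*(387 - 112) = -457*275 = -125675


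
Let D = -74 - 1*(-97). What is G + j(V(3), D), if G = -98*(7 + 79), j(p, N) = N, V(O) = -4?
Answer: -8405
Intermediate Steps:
D = 23 (D = -74 + 97 = 23)
G = -8428 (G = -98*86 = -8428)
G + j(V(3), D) = -8428 + 23 = -8405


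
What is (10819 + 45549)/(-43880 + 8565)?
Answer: -56368/35315 ≈ -1.5961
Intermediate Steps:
(10819 + 45549)/(-43880 + 8565) = 56368/(-35315) = 56368*(-1/35315) = -56368/35315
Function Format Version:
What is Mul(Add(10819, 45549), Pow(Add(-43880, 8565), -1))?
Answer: Rational(-56368, 35315) ≈ -1.5961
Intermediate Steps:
Mul(Add(10819, 45549), Pow(Add(-43880, 8565), -1)) = Mul(56368, Pow(-35315, -1)) = Mul(56368, Rational(-1, 35315)) = Rational(-56368, 35315)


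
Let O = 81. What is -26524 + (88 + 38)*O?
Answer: -16318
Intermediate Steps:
-26524 + (88 + 38)*O = -26524 + (88 + 38)*81 = -26524 + 126*81 = -26524 + 10206 = -16318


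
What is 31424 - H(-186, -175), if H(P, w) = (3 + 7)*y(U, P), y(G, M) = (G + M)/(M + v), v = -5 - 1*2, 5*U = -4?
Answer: 6062964/193 ≈ 31414.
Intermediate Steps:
U = -4/5 (U = (1/5)*(-4) = -4/5 ≈ -0.80000)
v = -7 (v = -5 - 2 = -7)
y(G, M) = (G + M)/(-7 + M) (y(G, M) = (G + M)/(M - 7) = (G + M)/(-7 + M))
H(P, w) = 10*(-4/5 + P)/(-7 + P) (H(P, w) = (3 + 7)*((-4/5 + P)/(-7 + P)) = 10*((-4/5 + P)/(-7 + P)) = 10*(-4/5 + P)/(-7 + P))
31424 - H(-186, -175) = 31424 - 2*(-4 + 5*(-186))/(-7 - 186) = 31424 - 2*(-4 - 930)/(-193) = 31424 - 2*(-1)*(-934)/193 = 31424 - 1*1868/193 = 31424 - 1868/193 = 6062964/193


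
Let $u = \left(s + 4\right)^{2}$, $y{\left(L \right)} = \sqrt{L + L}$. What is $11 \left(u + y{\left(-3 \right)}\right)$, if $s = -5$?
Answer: $11 + 11 i \sqrt{6} \approx 11.0 + 26.944 i$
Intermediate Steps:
$y{\left(L \right)} = \sqrt{2} \sqrt{L}$ ($y{\left(L \right)} = \sqrt{2 L} = \sqrt{2} \sqrt{L}$)
$u = 1$ ($u = \left(-5 + 4\right)^{2} = \left(-1\right)^{2} = 1$)
$11 \left(u + y{\left(-3 \right)}\right) = 11 \left(1 + \sqrt{2} \sqrt{-3}\right) = 11 \left(1 + \sqrt{2} i \sqrt{3}\right) = 11 \left(1 + i \sqrt{6}\right) = 11 + 11 i \sqrt{6}$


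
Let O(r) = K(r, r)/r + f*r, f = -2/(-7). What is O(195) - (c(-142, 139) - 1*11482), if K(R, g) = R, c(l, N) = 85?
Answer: 80176/7 ≈ 11454.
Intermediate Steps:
f = 2/7 (f = -2*(-⅐) = 2/7 ≈ 0.28571)
O(r) = 1 + 2*r/7 (O(r) = r/r + 2*r/7 = 1 + 2*r/7)
O(195) - (c(-142, 139) - 1*11482) = (1 + (2/7)*195) - (85 - 1*11482) = (1 + 390/7) - (85 - 11482) = 397/7 - 1*(-11397) = 397/7 + 11397 = 80176/7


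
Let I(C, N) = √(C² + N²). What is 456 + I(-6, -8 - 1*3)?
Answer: 456 + √157 ≈ 468.53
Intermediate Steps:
456 + I(-6, -8 - 1*3) = 456 + √((-6)² + (-8 - 1*3)²) = 456 + √(36 + (-8 - 3)²) = 456 + √(36 + (-11)²) = 456 + √(36 + 121) = 456 + √157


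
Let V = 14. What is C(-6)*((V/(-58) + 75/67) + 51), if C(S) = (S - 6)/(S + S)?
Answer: 100799/1943 ≈ 51.878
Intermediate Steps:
C(S) = (-6 + S)/(2*S) (C(S) = (-6 + S)/((2*S)) = (-6 + S)*(1/(2*S)) = (-6 + S)/(2*S))
C(-6)*((V/(-58) + 75/67) + 51) = ((½)*(-6 - 6)/(-6))*((14/(-58) + 75/67) + 51) = ((½)*(-⅙)*(-12))*((14*(-1/58) + 75*(1/67)) + 51) = 1*((-7/29 + 75/67) + 51) = 1*(1706/1943 + 51) = 1*(100799/1943) = 100799/1943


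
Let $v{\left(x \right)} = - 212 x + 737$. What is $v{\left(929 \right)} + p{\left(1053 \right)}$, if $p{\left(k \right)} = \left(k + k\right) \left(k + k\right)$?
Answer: $4239025$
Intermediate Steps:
$p{\left(k \right)} = 4 k^{2}$ ($p{\left(k \right)} = 2 k 2 k = 4 k^{2}$)
$v{\left(x \right)} = 737 - 212 x$
$v{\left(929 \right)} + p{\left(1053 \right)} = \left(737 - 196948\right) + 4 \cdot 1053^{2} = \left(737 - 196948\right) + 4 \cdot 1108809 = -196211 + 4435236 = 4239025$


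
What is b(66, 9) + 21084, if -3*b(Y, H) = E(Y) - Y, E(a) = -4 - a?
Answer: 63388/3 ≈ 21129.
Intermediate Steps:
b(Y, H) = 4/3 + 2*Y/3 (b(Y, H) = -((-4 - Y) - Y)/3 = -(-4 - 2*Y)/3 = 4/3 + 2*Y/3)
b(66, 9) + 21084 = (4/3 + (⅔)*66) + 21084 = (4/3 + 44) + 21084 = 136/3 + 21084 = 63388/3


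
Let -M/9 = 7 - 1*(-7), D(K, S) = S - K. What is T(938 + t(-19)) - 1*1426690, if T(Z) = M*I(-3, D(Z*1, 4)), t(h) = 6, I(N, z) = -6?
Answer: -1425934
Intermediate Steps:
M = -126 (M = -9*(7 - 1*(-7)) = -9*(7 + 7) = -9*14 = -126)
T(Z) = 756 (T(Z) = -126*(-6) = 756)
T(938 + t(-19)) - 1*1426690 = 756 - 1*1426690 = 756 - 1426690 = -1425934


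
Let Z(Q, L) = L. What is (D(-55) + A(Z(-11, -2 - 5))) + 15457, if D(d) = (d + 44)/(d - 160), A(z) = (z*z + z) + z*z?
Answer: 3342831/215 ≈ 15548.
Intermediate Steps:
A(z) = z + 2*z**2 (A(z) = (z**2 + z) + z**2 = (z + z**2) + z**2 = z + 2*z**2)
D(d) = (44 + d)/(-160 + d)
(D(-55) + A(Z(-11, -2 - 5))) + 15457 = ((44 - 55)/(-160 - 55) + (-2 - 5)*(1 + 2*(-2 - 5))) + 15457 = (-11/(-215) - 7*(1 + 2*(-7))) + 15457 = (-1/215*(-11) - 7*(1 - 14)) + 15457 = (11/215 - 7*(-13)) + 15457 = (11/215 + 91) + 15457 = 19576/215 + 15457 = 3342831/215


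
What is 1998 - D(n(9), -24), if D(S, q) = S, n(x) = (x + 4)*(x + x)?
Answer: 1764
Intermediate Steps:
n(x) = 2*x*(4 + x) (n(x) = (4 + x)*(2*x) = 2*x*(4 + x))
1998 - D(n(9), -24) = 1998 - 2*9*(4 + 9) = 1998 - 2*9*13 = 1998 - 1*234 = 1998 - 234 = 1764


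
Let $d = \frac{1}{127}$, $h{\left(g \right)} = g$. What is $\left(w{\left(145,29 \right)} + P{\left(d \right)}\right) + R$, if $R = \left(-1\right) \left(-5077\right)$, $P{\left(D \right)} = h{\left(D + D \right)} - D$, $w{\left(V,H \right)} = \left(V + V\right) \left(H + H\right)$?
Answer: $\frac{2780920}{127} \approx 21897.0$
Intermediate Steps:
$w{\left(V,H \right)} = 4 H V$ ($w{\left(V,H \right)} = 2 V 2 H = 4 H V$)
$d = \frac{1}{127} \approx 0.007874$
$P{\left(D \right)} = D$ ($P{\left(D \right)} = \left(D + D\right) - D = 2 D - D = D$)
$R = 5077$
$\left(w{\left(145,29 \right)} + P{\left(d \right)}\right) + R = \left(4 \cdot 29 \cdot 145 + \frac{1}{127}\right) + 5077 = \left(16820 + \frac{1}{127}\right) + 5077 = \frac{2136141}{127} + 5077 = \frac{2780920}{127}$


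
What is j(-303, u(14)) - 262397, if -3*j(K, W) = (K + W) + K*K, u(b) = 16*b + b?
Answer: -878935/3 ≈ -2.9298e+5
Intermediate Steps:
u(b) = 17*b
j(K, W) = -K/3 - W/3 - K²/3 (j(K, W) = -((K + W) + K*K)/3 = -((K + W) + K²)/3 = -(K + W + K²)/3 = -K/3 - W/3 - K²/3)
j(-303, u(14)) - 262397 = (-⅓*(-303) - 17*14/3 - ⅓*(-303)²) - 262397 = (101 - ⅓*238 - ⅓*91809) - 262397 = (101 - 238/3 - 30603) - 262397 = -91744/3 - 262397 = -878935/3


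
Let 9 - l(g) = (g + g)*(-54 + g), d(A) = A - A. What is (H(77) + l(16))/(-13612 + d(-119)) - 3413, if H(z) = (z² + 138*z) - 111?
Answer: -46475425/13612 ≈ -3414.3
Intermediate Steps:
d(A) = 0
l(g) = 9 - 2*g*(-54 + g) (l(g) = 9 - (g + g)*(-54 + g) = 9 - 2*g*(-54 + g))
H(z) = -111 + z² + 138*z
(H(77) + l(16))/(-13612 + d(-119)) - 3413 = ((-111 + 77² + 138*77) + (9 - 2*16² + 108*16))/(-13612 + 0) - 3413 = ((-111 + 5929 + 10626) + (9 - 2*256 + 1728))/(-13612) - 3413 = (16444 + (9 - 512 + 1728))*(-1/13612) - 3413 = (16444 + 1225)*(-1/13612) - 3413 = 17669*(-1/13612) - 3413 = -17669/13612 - 3413 = -46475425/13612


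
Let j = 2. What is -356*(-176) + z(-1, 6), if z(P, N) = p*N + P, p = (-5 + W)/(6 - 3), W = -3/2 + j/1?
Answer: 62646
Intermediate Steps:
W = 1/2 (W = -3/2 + 2/1 = -3*1/2 + 2*1 = -3/2 + 2 = 1/2 ≈ 0.50000)
p = -3/2 (p = (-5 + 1/2)/(6 - 3) = -9/2/3 = -9/2*1/3 = -3/2 ≈ -1.5000)
z(P, N) = P - 3*N/2 (z(P, N) = -3*N/2 + P = P - 3*N/2)
-356*(-176) + z(-1, 6) = -356*(-176) + (-1 - 3/2*6) = 62656 + (-1 - 9) = 62656 - 10 = 62646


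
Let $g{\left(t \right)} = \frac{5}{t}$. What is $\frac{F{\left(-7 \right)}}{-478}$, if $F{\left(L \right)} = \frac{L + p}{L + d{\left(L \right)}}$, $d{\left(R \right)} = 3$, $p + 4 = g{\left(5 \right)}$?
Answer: $- \frac{5}{956} \approx -0.0052301$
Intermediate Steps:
$p = -3$ ($p = -4 + \frac{5}{5} = -4 + 5 \cdot \frac{1}{5} = -4 + 1 = -3$)
$F{\left(L \right)} = \frac{-3 + L}{3 + L}$ ($F{\left(L \right)} = \frac{L - 3}{L + 3} = \frac{-3 + L}{3 + L}$)
$\frac{F{\left(-7 \right)}}{-478} = \frac{\frac{1}{3 - 7} \left(-3 - 7\right)}{-478} = \frac{1}{-4} \left(-10\right) \left(- \frac{1}{478}\right) = \left(- \frac{1}{4}\right) \left(-10\right) \left(- \frac{1}{478}\right) = \frac{5}{2} \left(- \frac{1}{478}\right) = - \frac{5}{956}$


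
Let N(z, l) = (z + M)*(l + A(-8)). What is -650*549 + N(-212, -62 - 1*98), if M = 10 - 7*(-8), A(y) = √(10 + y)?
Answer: -333490 - 146*√2 ≈ -3.3370e+5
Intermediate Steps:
M = 66 (M = 10 + 56 = 66)
N(z, l) = (66 + z)*(l + √2) (N(z, l) = (z + 66)*(l + √(10 - 8)) = (66 + z)*(l + √2))
-650*549 + N(-212, -62 - 1*98) = -650*549 + (66*(-62 - 1*98) + 66*√2 + (-62 - 1*98)*(-212) - 212*√2) = -356850 + (66*(-62 - 98) + 66*√2 + (-62 - 98)*(-212) - 212*√2) = -356850 + (66*(-160) + 66*√2 - 160*(-212) - 212*√2) = -356850 + (-10560 + 66*√2 + 33920 - 212*√2) = -356850 + (23360 - 146*√2) = -333490 - 146*√2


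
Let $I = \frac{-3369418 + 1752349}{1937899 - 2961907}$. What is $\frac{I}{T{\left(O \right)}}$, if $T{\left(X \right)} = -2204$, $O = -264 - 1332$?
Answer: $- \frac{18587}{25941536} \approx -0.0007165$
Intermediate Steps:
$O = -1596$
$I = \frac{539023}{341336}$ ($I = - \frac{1617069}{-1024008} = \left(-1617069\right) \left(- \frac{1}{1024008}\right) = \frac{539023}{341336} \approx 1.5792$)
$\frac{I}{T{\left(O \right)}} = \frac{539023}{341336 \left(-2204\right)} = \frac{539023}{341336} \left(- \frac{1}{2204}\right) = - \frac{18587}{25941536}$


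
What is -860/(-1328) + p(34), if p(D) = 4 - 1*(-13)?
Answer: 5859/332 ≈ 17.648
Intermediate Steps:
p(D) = 17 (p(D) = 4 + 13 = 17)
-860/(-1328) + p(34) = -860/(-1328) + 17 = -1/1328*(-860) + 17 = 215/332 + 17 = 5859/332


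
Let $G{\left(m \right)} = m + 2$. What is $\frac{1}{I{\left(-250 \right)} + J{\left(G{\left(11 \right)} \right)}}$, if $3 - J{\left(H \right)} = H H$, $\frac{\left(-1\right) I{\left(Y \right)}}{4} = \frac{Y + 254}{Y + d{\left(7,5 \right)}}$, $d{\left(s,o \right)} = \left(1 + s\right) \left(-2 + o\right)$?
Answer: $- \frac{113}{18750} \approx -0.0060267$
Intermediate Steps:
$G{\left(m \right)} = 2 + m$
$I{\left(Y \right)} = - \frac{4 \left(254 + Y\right)}{24 + Y}$ ($I{\left(Y \right)} = - 4 \frac{Y + 254}{Y + \left(-2 + 5 - 14 + 5 \cdot 7\right)} = - 4 \frac{254 + Y}{Y + \left(-2 + 5 - 14 + 35\right)} = - 4 \frac{254 + Y}{Y + 24} = - 4 \frac{254 + Y}{24 + Y} = - \frac{4 \left(254 + Y\right)}{24 + Y}$)
$J{\left(H \right)} = 3 - H^{2}$ ($J{\left(H \right)} = 3 - H H = 3 - H^{2}$)
$\frac{1}{I{\left(-250 \right)} + J{\left(G{\left(11 \right)} \right)}} = \frac{1}{\frac{4 \left(-254 - -250\right)}{24 - 250} + \left(3 - \left(2 + 11\right)^{2}\right)} = \frac{1}{\frac{4 \left(-254 + 250\right)}{-226} + \left(3 - 13^{2}\right)} = \frac{1}{4 \left(- \frac{1}{226}\right) \left(-4\right) + \left(3 - 169\right)} = \frac{1}{\frac{8}{113} + \left(3 - 169\right)} = \frac{1}{\frac{8}{113} - 166} = \frac{1}{- \frac{18750}{113}} = - \frac{113}{18750}$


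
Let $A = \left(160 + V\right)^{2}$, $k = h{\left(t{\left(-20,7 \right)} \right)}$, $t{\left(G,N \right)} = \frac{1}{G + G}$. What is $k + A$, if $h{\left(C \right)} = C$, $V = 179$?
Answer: $\frac{4596839}{40} \approx 1.1492 \cdot 10^{5}$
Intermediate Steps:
$t{\left(G,N \right)} = \frac{1}{2 G}$
$k = - \frac{1}{40}$ ($k = \frac{1}{2 \left(-20\right)} = \frac{1}{2} \left(- \frac{1}{20}\right) = - \frac{1}{40} \approx -0.025$)
$A = 114921$ ($A = \left(160 + 179\right)^{2} = 339^{2} = 114921$)
$k + A = - \frac{1}{40} + 114921 = \frac{4596839}{40}$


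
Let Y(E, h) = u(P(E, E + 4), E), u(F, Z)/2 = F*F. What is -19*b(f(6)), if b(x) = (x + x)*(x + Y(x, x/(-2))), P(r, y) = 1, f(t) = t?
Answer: -1824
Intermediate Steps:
u(F, Z) = 2*F**2 (u(F, Z) = 2*(F*F) = 2*F**2)
Y(E, h) = 2 (Y(E, h) = 2*1**2 = 2*1 = 2)
b(x) = 2*x*(2 + x) (b(x) = (x + x)*(x + 2) = (2*x)*(2 + x) = 2*x*(2 + x))
-19*b(f(6)) = -38*6*(2 + 6) = -38*6*8 = -19*96 = -1824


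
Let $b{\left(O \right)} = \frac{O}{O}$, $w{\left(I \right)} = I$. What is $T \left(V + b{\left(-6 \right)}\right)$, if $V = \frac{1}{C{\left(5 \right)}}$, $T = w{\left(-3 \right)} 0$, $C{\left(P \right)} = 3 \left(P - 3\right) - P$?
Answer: $0$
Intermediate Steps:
$C{\left(P \right)} = -9 + 2 P$ ($C{\left(P \right)} = 3 \left(-3 + P\right) - P = \left(-9 + 3 P\right) - P = -9 + 2 P$)
$b{\left(O \right)} = 1$
$T = 0$ ($T = \left(-3\right) 0 = 0$)
$V = 1$ ($V = \frac{1}{-9 + 2 \cdot 5} = \frac{1}{-9 + 10} = 1^{-1} = 1$)
$T \left(V + b{\left(-6 \right)}\right) = 0 \left(1 + 1\right) = 0 \cdot 2 = 0$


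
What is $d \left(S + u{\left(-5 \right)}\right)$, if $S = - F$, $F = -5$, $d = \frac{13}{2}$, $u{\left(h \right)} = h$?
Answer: $0$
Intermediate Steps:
$d = \frac{13}{2}$ ($d = 13 \cdot \frac{1}{2} = \frac{13}{2} \approx 6.5$)
$S = 5$ ($S = \left(-1\right) \left(-5\right) = 5$)
$d \left(S + u{\left(-5 \right)}\right) = \frac{13 \left(5 - 5\right)}{2} = \frac{13}{2} \cdot 0 = 0$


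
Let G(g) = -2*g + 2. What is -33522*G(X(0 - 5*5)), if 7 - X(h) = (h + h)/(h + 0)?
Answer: 268176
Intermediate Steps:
X(h) = 5 (X(h) = 7 - (h + h)/(h + 0) = 7 - 2*h/h = 7 - 1*2 = 7 - 2 = 5)
G(g) = 2 - 2*g
-33522*G(X(0 - 5*5)) = -33522*(2 - 2*5) = -33522*(2 - 10) = -33522*(-8) = 268176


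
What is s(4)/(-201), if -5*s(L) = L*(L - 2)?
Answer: 8/1005 ≈ 0.0079602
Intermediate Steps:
s(L) = -L*(-2 + L)/5 (s(L) = -L*(L - 2)/5 = -L*(-2 + L)/5)
s(4)/(-201) = ((1/5)*4*(2 - 1*4))/(-201) = ((1/5)*4*(2 - 4))*(-1/201) = ((1/5)*4*(-2))*(-1/201) = -8/5*(-1/201) = 8/1005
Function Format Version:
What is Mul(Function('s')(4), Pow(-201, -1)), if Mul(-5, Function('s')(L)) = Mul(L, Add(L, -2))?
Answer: Rational(8, 1005) ≈ 0.0079602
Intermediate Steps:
Function('s')(L) = Mul(Rational(-1, 5), L, Add(-2, L)) (Function('s')(L) = Mul(Rational(-1, 5), Mul(L, Add(L, -2))) = Mul(Rational(-1, 5), Mul(L, Add(-2, L))) = Mul(Rational(-1, 5), L, Add(-2, L)))
Mul(Function('s')(4), Pow(-201, -1)) = Mul(Mul(Rational(1, 5), 4, Add(2, Mul(-1, 4))), Pow(-201, -1)) = Mul(Mul(Rational(1, 5), 4, Add(2, -4)), Rational(-1, 201)) = Mul(Mul(Rational(1, 5), 4, -2), Rational(-1, 201)) = Mul(Rational(-8, 5), Rational(-1, 201)) = Rational(8, 1005)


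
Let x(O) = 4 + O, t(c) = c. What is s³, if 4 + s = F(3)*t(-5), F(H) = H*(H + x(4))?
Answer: -4826809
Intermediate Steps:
F(H) = H*(8 + H) (F(H) = H*(H + (4 + 4)) = H*(H + 8) = H*(8 + H))
s = -169 (s = -4 + (3*(8 + 3))*(-5) = -4 + (3*11)*(-5) = -4 + 33*(-5) = -4 - 165 = -169)
s³ = (-169)³ = -4826809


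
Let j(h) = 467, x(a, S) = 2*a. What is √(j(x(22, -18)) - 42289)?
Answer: I*√41822 ≈ 204.5*I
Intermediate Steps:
√(j(x(22, -18)) - 42289) = √(467 - 42289) = √(-41822) = I*√41822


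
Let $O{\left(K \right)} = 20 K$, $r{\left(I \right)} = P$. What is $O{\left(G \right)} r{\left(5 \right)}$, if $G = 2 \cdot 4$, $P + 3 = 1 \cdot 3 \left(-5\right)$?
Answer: $-2880$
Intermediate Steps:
$P = -18$ ($P = -3 + 1 \cdot 3 \left(-5\right) = -3 + 3 \left(-5\right) = -3 - 15 = -18$)
$r{\left(I \right)} = -18$
$G = 8$
$O{\left(G \right)} r{\left(5 \right)} = 20 \cdot 8 \left(-18\right) = 160 \left(-18\right) = -2880$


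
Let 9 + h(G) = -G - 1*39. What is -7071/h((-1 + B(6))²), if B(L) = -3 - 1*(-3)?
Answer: 7071/49 ≈ 144.31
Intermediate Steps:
B(L) = 0 (B(L) = -3 + 3 = 0)
h(G) = -48 - G (h(G) = -9 + (-G - 1*39) = -9 + (-G - 39) = -9 + (-39 - G) = -48 - G)
-7071/h((-1 + B(6))²) = -7071/(-48 - (-1 + 0)²) = -7071/(-48 - 1*(-1)²) = -7071/(-48 - 1*1) = -7071/(-48 - 1) = -7071/(-49) = -7071*(-1/49) = 7071/49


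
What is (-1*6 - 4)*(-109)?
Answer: 1090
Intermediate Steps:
(-1*6 - 4)*(-109) = (-6 - 4)*(-109) = -10*(-109) = 1090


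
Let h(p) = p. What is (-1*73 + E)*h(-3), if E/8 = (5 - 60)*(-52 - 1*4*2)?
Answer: -78981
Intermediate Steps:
E = 26400 (E = 8*((5 - 60)*(-52 - 1*4*2)) = 8*(-55*(-52 - 4*2)) = 8*(-55*(-52 - 8)) = 8*(-55*(-60)) = 8*3300 = 26400)
(-1*73 + E)*h(-3) = (-1*73 + 26400)*(-3) = (-73 + 26400)*(-3) = 26327*(-3) = -78981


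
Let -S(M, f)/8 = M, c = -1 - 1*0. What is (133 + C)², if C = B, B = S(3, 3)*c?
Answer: 24649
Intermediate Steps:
c = -1 (c = -1 + 0 = -1)
S(M, f) = -8*M
B = 24 (B = -8*3*(-1) = -24*(-1) = 24)
C = 24
(133 + C)² = (133 + 24)² = 157² = 24649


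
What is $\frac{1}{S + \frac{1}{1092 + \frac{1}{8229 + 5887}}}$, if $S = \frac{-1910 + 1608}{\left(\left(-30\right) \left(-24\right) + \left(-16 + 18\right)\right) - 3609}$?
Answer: $\frac{44502160951}{4695984138} \approx 9.4766$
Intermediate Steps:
$S = \frac{302}{2887}$ ($S = - \frac{302}{\left(720 + 2\right) - 3609} = - \frac{302}{722 - 3609} = - \frac{302}{-2887} = \left(-302\right) \left(- \frac{1}{2887}\right) = \frac{302}{2887} \approx 0.10461$)
$\frac{1}{S + \frac{1}{1092 + \frac{1}{8229 + 5887}}} = \frac{1}{\frac{302}{2887} + \frac{1}{1092 + \frac{1}{8229 + 5887}}} = \frac{1}{\frac{302}{2887} + \frac{1}{1092 + \frac{1}{14116}}} = \frac{1}{\frac{302}{2887} + \frac{1}{\frac{15414673}{14116}}} = \frac{1}{\frac{302}{2887} + \frac{14116}{15414673}} = \frac{1}{\frac{4695984138}{44502160951}} = \frac{44502160951}{4695984138}$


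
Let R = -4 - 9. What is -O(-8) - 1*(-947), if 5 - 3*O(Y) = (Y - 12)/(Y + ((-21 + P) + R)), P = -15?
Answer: 161672/171 ≈ 945.45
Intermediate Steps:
R = -13
O(Y) = 5/3 - (-12 + Y)/(3*(-49 + Y)) (O(Y) = 5/3 - (Y - 12)/(3*(Y + ((-21 - 15) - 13))) = 5/3 - (-12 + Y)/(3*(Y + (-36 - 13))) = 5/3 - (-12 + Y)/(3*(Y - 49)) = 5/3 - (-12 + Y)/(3*(-49 + Y)))
-O(-8) - 1*(-947) = -(-233 + 4*(-8))/(3*(-49 - 8)) - 1*(-947) = -(-233 - 32)/(3*(-57)) + 947 = -(-1)*(-265)/(3*57) + 947 = -1*265/171 + 947 = -265/171 + 947 = 161672/171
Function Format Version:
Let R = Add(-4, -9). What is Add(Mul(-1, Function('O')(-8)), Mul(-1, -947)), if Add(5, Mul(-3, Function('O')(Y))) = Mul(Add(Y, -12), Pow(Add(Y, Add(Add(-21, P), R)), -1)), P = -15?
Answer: Rational(161672, 171) ≈ 945.45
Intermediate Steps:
R = -13
Function('O')(Y) = Add(Rational(5, 3), Mul(Rational(-1, 3), Pow(Add(-49, Y), -1), Add(-12, Y))) (Function('O')(Y) = Add(Rational(5, 3), Mul(Rational(-1, 3), Mul(Add(Y, -12), Pow(Add(Y, Add(Add(-21, -15), -13)), -1)))) = Add(Rational(5, 3), Mul(Rational(-1, 3), Mul(Add(-12, Y), Pow(Add(Y, Add(-36, -13)), -1)))) = Add(Rational(5, 3), Mul(Rational(-1, 3), Mul(Add(-12, Y), Pow(Add(Y, -49), -1)))) = Add(Rational(5, 3), Mul(Rational(-1, 3), Mul(Add(-12, Y), Pow(Add(-49, Y), -1)))) = Add(Rational(5, 3), Mul(Rational(-1, 3), Mul(Pow(Add(-49, Y), -1), Add(-12, Y)))) = Add(Rational(5, 3), Mul(Rational(-1, 3), Pow(Add(-49, Y), -1), Add(-12, Y))))
Add(Mul(-1, Function('O')(-8)), Mul(-1, -947)) = Add(Mul(-1, Mul(Rational(1, 3), Pow(Add(-49, -8), -1), Add(-233, Mul(4, -8)))), Mul(-1, -947)) = Add(Mul(-1, Mul(Rational(1, 3), Pow(-57, -1), Add(-233, -32))), 947) = Add(Mul(-1, Mul(Rational(1, 3), Rational(-1, 57), -265)), 947) = Add(Mul(-1, Rational(265, 171)), 947) = Add(Rational(-265, 171), 947) = Rational(161672, 171)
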